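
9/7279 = 9/7279 = 0.00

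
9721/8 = 9721/8 = 1215.12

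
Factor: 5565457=61^1*91237^1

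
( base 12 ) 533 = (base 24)17f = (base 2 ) 1011110111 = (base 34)MB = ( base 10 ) 759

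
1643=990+653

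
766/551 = 1 + 215/551 =1.39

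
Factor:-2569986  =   -2^1*3^2*67^1*2131^1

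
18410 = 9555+8855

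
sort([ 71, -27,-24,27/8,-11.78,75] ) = [ - 27 , - 24,  -  11.78,27/8,  71,75]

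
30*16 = 480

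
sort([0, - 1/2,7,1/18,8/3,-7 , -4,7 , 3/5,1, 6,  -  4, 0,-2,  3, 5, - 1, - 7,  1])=[ - 7, - 7, - 4, - 4,-2,-1,-1/2,  0,  0, 1/18,  3/5, 1,  1,8/3, 3,  5 , 6,7,  7 ]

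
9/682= 9/682 = 0.01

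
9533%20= 13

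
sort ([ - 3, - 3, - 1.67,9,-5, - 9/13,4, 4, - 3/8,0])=[ - 5, - 3, - 3, - 1.67, - 9/13,-3/8,0,  4,4, 9 ] 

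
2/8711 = 2/8711  =  0.00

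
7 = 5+2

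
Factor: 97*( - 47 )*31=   -141329 = - 31^1*47^1*97^1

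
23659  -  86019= - 62360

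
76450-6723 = 69727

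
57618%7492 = 5174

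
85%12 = 1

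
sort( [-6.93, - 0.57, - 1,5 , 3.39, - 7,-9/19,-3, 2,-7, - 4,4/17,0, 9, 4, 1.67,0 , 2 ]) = [-7, - 7,  -  6.93,-4, - 3, - 1, - 0.57, - 9/19, 0,  0,4/17,1.67, 2,2,3.39,4, 5,9]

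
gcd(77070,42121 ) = 1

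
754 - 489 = 265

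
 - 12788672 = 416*(-30742) 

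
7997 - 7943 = 54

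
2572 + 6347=8919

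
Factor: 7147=7^1*1021^1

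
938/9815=938/9815 = 0.10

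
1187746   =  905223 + 282523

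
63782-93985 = - 30203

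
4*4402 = 17608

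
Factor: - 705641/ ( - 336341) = 19^1*179^( - 1) * 1879^(-1)*37139^1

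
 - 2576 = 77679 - 80255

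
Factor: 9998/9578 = 4999/4789 = 4789^( - 1) * 4999^1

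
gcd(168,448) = 56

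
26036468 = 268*97151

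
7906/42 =188  +  5/21 = 188.24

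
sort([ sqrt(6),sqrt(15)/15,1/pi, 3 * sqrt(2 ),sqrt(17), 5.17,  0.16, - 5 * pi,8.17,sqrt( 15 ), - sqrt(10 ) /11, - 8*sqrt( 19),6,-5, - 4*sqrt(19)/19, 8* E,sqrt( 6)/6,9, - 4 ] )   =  [ - 8 * sqrt(19), - 5*pi,-5, - 4, - 4 * sqrt( 19) /19,-sqrt(10 )/11,  0.16, sqrt(15 ) /15,1/pi, sqrt(6 )/6, sqrt(6 ),  sqrt(15 ) , sqrt(17 ), 3*sqrt(2 ), 5.17, 6,8.17,9 , 8*E ] 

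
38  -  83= - 45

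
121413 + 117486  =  238899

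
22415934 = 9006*2489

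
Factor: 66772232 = 2^3*19^1*271^1*1621^1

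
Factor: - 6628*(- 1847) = 2^2*1657^1*1847^1 = 12241916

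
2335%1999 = 336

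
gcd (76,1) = 1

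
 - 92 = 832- 924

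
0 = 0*46954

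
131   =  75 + 56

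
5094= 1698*3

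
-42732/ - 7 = 42732/7 = 6104.57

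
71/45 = 1 + 26/45 = 1.58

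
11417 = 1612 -- 9805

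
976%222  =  88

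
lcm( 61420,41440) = 3439520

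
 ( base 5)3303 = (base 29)fi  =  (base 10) 453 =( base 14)245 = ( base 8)705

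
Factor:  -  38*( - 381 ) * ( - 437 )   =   - 2^1*3^1*19^2*23^1*127^1 = - 6326886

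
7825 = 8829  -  1004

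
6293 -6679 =-386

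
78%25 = 3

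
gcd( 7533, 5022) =2511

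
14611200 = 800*18264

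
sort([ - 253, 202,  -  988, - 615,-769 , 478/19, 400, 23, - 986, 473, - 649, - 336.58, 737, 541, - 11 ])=[ - 988, -986, - 769, - 649, - 615, - 336.58, - 253, - 11,23,  478/19,202,400,473,541,  737 ]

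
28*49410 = 1383480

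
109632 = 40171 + 69461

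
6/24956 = 3/12478 = 0.00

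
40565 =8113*5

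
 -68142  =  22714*(-3)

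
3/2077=3/2077 = 0.00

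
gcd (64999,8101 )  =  1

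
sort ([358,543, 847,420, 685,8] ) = [ 8, 358, 420,543, 685,847]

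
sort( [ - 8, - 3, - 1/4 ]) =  [-8, - 3,-1/4 ]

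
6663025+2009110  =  8672135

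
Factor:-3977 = - 41^1*97^1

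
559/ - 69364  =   - 559/69364=- 0.01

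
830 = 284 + 546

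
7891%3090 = 1711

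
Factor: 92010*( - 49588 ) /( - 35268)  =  380215990/2939 = 2^1*5^1*7^2*11^1*23^1*2939^(-1)*3067^1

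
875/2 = 875/2 = 437.50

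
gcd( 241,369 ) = 1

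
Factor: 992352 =2^5*3^1 * 10337^1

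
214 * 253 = 54142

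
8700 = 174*50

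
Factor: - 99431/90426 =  - 2^(- 1 )*3^( - 1 )* 7^( - 1)*2153^( - 1 )*99431^1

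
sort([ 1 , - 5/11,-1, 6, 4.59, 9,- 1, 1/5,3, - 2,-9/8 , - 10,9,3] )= [ - 10, - 2,-9/8 , - 1, - 1, - 5/11 , 1/5,  1, 3,  3, 4.59,6, 9,9 ] 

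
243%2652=243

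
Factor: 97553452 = 2^2*24388363^1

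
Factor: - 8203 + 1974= - 6229 = -6229^1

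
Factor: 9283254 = 2^1*3^1 * 139^1*11131^1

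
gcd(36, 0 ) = 36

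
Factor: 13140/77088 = 15/88 = 2^( - 3)*3^1*5^1*11^( - 1) 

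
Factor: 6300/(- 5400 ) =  - 2^ ( - 1)*3^(-1 )*7^1 = - 7/6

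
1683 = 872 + 811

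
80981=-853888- - 934869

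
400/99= 4+4/99 =4.04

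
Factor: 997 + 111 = 2^2*277^1 = 1108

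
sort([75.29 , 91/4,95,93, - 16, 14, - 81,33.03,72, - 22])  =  [ - 81, - 22, -16, 14,91/4, 33.03, 72  ,  75.29,93,95 ]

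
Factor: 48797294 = 2^1*7^1*13^1*197^1*1361^1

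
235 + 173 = 408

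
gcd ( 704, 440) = 88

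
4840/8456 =605/1057 = 0.57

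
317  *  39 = 12363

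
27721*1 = 27721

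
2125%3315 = 2125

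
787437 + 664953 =1452390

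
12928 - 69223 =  - 56295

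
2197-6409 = -4212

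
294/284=1 + 5/142 = 1.04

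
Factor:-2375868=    -2^2*3^1 * 11^1 * 41^1*439^1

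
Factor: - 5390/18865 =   -  2^1 * 7^ ( - 1)  =  -  2/7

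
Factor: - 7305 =-3^1 * 5^1*487^1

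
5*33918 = 169590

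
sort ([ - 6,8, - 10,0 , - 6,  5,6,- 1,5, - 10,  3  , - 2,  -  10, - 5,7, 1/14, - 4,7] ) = [ - 10, - 10, - 10, - 6 , - 6, - 5,  -  4, - 2, - 1,0,1/14 , 3,5 , 5, 6,7,7,8 ] 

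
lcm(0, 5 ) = 0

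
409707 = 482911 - 73204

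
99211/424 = 99211/424= 233.99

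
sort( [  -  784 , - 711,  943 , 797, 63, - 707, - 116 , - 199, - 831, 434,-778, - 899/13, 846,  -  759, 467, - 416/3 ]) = [ - 831 , - 784, - 778, - 759,  -  711,-707, - 199, - 416/3, - 116,-899/13,  63, 434, 467,797,  846, 943 ] 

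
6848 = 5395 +1453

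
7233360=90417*80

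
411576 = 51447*8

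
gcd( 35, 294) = 7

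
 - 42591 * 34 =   -  1448094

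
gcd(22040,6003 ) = 29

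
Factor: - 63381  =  -3^1*37^1*571^1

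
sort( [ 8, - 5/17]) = [ - 5/17  ,  8] 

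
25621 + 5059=30680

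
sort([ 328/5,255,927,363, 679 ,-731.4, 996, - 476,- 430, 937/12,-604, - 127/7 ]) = [-731.4, - 604, - 476, - 430, - 127/7, 328/5, 937/12, 255,363,679, 927, 996]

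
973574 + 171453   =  1145027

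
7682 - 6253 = 1429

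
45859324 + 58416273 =104275597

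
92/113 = 92/113 = 0.81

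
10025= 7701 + 2324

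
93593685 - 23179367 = 70414318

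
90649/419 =216 + 145/419 = 216.35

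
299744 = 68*4408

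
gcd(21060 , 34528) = 52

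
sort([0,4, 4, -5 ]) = [ - 5, 0, 4,4] 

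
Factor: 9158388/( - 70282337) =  - 2^2*3^1 * 37^1*20627^1*70282337^( - 1)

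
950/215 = 4+18/43 =4.42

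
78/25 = 78/25 = 3.12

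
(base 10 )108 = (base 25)48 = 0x6C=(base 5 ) 413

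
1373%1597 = 1373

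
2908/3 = 969  +  1/3 = 969.33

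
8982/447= 20+ 14/149 = 20.09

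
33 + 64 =97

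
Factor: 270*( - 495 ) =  - 2^1*3^5* 5^2*11^1= - 133650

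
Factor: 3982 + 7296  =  2^1*5639^1 = 11278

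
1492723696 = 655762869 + 836960827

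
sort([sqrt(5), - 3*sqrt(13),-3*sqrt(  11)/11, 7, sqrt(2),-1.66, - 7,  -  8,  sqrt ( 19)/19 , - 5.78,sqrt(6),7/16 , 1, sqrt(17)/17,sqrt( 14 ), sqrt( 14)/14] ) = [-3 * sqrt(13) , - 8, - 7, - 5.78,  -  1.66,-3*sqrt ( 11 )/11, sqrt( 19 ) /19, sqrt( 17)/17,sqrt(  14)/14 , 7/16,1,sqrt( 2 ),sqrt( 5),sqrt (6),sqrt( 14),7 ]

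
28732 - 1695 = 27037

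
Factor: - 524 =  - 2^2*131^1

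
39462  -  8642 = 30820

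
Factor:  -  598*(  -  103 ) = 2^1 * 13^1*23^1 * 103^1   =  61594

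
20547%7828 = 4891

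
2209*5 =11045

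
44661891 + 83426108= 128087999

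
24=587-563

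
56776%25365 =6046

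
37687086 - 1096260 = 36590826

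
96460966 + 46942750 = 143403716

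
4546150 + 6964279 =11510429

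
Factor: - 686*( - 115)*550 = 2^2 * 5^3*7^3*11^1*23^1=43389500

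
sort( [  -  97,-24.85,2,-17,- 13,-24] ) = [-97,- 24.85, - 24,  -  17,-13, 2 ]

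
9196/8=2299/2=1149.50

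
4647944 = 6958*668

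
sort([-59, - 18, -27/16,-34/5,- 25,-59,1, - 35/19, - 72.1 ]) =[ - 72.1, - 59, - 59,-25, - 18,-34/5, -35/19, - 27/16,1] 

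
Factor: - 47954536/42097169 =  - 2^3*7^2*71^1 * 1723^1*42097169^(-1)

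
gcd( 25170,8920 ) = 10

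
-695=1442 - 2137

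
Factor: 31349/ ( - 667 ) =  - 47^1 = - 47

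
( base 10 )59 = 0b111011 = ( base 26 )27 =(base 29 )21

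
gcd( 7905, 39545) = 5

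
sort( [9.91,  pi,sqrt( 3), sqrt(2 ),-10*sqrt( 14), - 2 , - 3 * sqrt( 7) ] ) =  [ - 10*sqrt(14),-3*sqrt ( 7 ),-2, sqrt ( 2),  sqrt(3 ),pi, 9.91 ] 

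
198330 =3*66110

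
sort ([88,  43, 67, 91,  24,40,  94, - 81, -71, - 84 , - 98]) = [ - 98, - 84,-81, - 71,24, 40,43,67,88,91, 94]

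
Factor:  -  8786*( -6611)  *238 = 2^2*7^1 * 11^1*17^1*23^1 * 191^1*601^1 = 13824050548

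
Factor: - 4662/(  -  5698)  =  3^2*11^( - 1)  =  9/11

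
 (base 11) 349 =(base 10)416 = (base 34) c8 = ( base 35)BV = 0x1a0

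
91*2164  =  196924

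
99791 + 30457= 130248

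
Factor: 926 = 2^1*463^1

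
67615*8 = 540920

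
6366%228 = 210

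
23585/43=548+21/43 = 548.49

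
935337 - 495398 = 439939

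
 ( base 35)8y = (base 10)314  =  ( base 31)A4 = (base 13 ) 1B2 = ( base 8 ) 472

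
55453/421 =131 + 302/421 =131.72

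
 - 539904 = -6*89984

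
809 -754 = 55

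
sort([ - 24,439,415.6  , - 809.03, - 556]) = [ - 809.03 ,  -  556, - 24,415.6, 439]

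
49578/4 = 12394 + 1/2=12394.50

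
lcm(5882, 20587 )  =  41174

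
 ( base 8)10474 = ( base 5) 120122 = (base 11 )3351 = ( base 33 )41N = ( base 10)4412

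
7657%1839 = 301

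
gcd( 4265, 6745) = 5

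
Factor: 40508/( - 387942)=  - 26/249 = - 2^1*3^( - 1)*13^1*83^ ( - 1 )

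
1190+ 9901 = 11091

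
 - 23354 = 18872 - 42226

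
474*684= 324216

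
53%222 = 53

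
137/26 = 137/26 = 5.27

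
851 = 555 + 296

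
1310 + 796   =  2106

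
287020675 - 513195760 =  - 226175085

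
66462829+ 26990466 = 93453295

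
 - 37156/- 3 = 37156/3 = 12385.33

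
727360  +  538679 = 1266039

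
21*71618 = 1503978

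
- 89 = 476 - 565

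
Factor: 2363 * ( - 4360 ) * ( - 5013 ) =51647334840= 2^3*3^2*5^1*17^1 * 109^1*139^1 * 557^1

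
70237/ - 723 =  - 70237/723=- 97.15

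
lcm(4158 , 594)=4158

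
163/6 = 27 + 1/6 = 27.17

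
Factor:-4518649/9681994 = - 2^ (  -  1 )*7^ ( -1) * 23^1*223^1*  347^( - 1) * 881^1*1993^( -1 ) 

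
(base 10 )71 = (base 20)3B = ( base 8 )107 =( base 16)47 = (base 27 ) 2h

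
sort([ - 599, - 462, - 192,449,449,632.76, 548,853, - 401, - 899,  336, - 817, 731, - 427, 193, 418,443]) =[ - 899, - 817 ,  -  599 ,-462, - 427, - 401, - 192,193, 336, 418,443,449,449,548,632.76,731,  853]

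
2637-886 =1751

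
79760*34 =2711840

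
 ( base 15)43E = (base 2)1110111111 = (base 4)32333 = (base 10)959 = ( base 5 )12314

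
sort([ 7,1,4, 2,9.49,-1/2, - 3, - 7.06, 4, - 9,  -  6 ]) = [ - 9, - 7.06, - 6,-3 , - 1/2, 1,2, 4,4,7,9.49 ] 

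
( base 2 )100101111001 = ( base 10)2425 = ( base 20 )615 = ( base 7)10033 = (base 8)4571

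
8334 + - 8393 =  - 59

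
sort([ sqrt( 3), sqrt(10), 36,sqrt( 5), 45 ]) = [ sqrt(3), sqrt ( 5),sqrt( 10), 36, 45]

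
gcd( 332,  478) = 2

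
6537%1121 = 932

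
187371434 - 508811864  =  -321440430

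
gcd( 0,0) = 0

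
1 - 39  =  -38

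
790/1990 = 79/199 = 0.40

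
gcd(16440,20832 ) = 24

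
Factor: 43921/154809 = 263/927 = 3^( - 2)*103^ (-1)*263^1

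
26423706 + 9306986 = 35730692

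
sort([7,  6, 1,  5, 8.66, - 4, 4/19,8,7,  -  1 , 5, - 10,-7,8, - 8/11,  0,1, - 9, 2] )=[- 10, - 9, - 7, - 4 , - 1, - 8/11, 0 , 4/19,1, 1 , 2, 5 , 5, 6,7, 7 , 8,  8, 8.66]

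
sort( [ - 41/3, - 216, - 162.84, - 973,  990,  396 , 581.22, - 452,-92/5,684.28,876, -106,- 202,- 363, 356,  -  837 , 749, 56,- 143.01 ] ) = [ - 973,  -  837, - 452,  -  363,- 216, - 202, - 162.84,- 143.01, - 106, - 92/5, -41/3, 56 , 356,396, 581.22, 684.28 , 749, 876, 990 ] 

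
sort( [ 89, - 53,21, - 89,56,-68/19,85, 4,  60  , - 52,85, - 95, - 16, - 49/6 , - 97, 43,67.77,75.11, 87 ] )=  [ - 97, - 95, - 89, -53, - 52, - 16, - 49/6, - 68/19, 4,21,43 , 56,60, 67.77,75.11, 85 , 85, 87,89 ]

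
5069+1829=6898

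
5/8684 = 5/8684 = 0.00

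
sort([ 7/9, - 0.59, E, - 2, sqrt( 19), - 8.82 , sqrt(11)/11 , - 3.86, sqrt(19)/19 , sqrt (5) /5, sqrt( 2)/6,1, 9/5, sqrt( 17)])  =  [ - 8.82, - 3.86, - 2, - 0.59, sqrt( 19)/19, sqrt( 2)/6, sqrt( 11)/11 , sqrt(  5 ) /5 , 7/9, 1, 9/5, E, sqrt(17) , sqrt(19 ) ]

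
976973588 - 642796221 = 334177367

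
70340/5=14068 = 14068.00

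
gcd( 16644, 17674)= 2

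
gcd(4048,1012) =1012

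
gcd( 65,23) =1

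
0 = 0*83613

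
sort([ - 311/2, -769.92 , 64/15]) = [  -  769.92, - 311/2,64/15 ] 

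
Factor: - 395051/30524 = -2^( - 2) * 13^( - 1)*673^1 = - 673/52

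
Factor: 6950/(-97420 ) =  - 695/9742 = - 2^( - 1)*5^1*139^1*4871^ ( - 1) 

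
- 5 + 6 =1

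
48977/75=653 + 2/75 = 653.03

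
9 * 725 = 6525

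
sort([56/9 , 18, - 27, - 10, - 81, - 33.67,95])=[ - 81, - 33.67, - 27, - 10,56/9 , 18,95]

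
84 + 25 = 109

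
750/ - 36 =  - 125/6=   - 20.83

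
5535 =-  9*(  -  615 )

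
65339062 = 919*71098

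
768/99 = 7 + 25/33 = 7.76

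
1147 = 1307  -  160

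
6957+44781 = 51738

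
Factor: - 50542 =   -  2^1*37^1*683^1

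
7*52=364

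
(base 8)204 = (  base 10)132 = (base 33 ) 40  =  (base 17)7d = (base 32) 44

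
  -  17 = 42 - 59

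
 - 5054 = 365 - 5419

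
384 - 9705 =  - 9321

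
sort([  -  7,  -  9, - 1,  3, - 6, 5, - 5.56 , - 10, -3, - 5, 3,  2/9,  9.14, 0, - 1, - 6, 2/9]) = [ - 10,-9 , - 7 , - 6 , - 6,-5.56, - 5, - 3,  -  1, - 1,0, 2/9, 2/9,3,  3, 5,9.14]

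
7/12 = 7/12 = 0.58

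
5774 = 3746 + 2028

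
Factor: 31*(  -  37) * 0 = 0 = 0^1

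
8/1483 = 8/1483  =  0.01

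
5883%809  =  220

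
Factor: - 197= - 197^1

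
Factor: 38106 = 2^1*3^2*29^1*73^1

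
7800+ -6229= 1571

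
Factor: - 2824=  - 2^3*353^1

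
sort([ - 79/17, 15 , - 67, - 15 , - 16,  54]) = [ - 67 , - 16, - 15, - 79/17, 15, 54]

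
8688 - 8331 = 357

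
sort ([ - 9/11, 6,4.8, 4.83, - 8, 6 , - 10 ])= [ - 10,-8, - 9/11, 4.8,4.83,6,6 ]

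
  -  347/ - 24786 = 347/24786 = 0.01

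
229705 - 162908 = 66797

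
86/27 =86/27 = 3.19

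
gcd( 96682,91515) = 1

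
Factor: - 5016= - 2^3*3^1*11^1 * 19^1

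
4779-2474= 2305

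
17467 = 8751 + 8716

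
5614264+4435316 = 10049580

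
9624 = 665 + 8959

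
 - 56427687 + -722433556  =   - 778861243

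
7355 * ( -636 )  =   - 4677780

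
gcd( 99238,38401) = 1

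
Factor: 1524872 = 2^3*41^1*4649^1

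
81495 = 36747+44748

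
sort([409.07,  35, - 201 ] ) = [ - 201,35 , 409.07]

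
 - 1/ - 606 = 1/606=0.00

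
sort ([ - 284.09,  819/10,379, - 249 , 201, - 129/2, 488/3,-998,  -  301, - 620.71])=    [ - 998, - 620.71,-301, - 284.09,-249, - 129/2, 819/10, 488/3, 201, 379 ] 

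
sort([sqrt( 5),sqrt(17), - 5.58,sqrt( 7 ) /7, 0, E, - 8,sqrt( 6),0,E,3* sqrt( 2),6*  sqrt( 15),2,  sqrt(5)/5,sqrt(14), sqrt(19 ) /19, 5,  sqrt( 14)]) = [ - 8, - 5.58, 0, 0,sqrt( 19)/19 , sqrt( 7)/7,sqrt( 5 )/5,2,sqrt( 5), sqrt (6 ), E,E,sqrt (14), sqrt( 14 ),  sqrt( 17 ),3*sqrt ( 2),  5,6 *sqrt( 15 )]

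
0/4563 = 0 = 0.00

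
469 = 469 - 0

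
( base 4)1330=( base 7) 235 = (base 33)3p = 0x7c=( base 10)124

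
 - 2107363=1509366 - 3616729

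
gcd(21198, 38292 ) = 6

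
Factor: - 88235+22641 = -2^1*32797^1 = -  65594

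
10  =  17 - 7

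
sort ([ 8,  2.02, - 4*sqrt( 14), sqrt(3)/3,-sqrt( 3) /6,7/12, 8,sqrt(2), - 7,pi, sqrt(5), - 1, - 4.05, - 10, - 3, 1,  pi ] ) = [-4*sqrt( 14), - 10, - 7, - 4.05 , - 3, - 1, - sqrt(3 ) /6,sqrt(3) /3, 7/12, 1, sqrt(2),  2.02,sqrt(5), pi, pi,  8,8]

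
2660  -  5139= - 2479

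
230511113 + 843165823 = 1073676936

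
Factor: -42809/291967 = -89/607 = - 89^1*  607^(-1 ) 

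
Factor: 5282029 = 5282029^1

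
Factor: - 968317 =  - 7^1 * 43^1*3217^1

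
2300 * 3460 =7958000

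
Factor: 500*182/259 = 2^3 * 5^3*13^1 *37^( - 1)=   13000/37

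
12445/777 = 16 + 13/777 = 16.02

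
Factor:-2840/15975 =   -  8/45 = -2^3*3^( - 2)*5^( - 1 )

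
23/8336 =23/8336 = 0.00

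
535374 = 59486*9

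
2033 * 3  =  6099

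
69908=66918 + 2990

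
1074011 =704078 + 369933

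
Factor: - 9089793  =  -3^3*61^1 * 5519^1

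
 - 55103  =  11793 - 66896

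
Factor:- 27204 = -2^2*3^1*2267^1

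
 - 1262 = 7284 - 8546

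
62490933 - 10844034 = 51646899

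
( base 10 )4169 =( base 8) 10111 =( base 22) 8DB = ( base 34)3kl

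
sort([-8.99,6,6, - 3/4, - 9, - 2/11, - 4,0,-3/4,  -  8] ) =[ - 9, - 8.99, - 8, - 4, - 3/4, - 3/4,- 2/11,0,6,6 ] 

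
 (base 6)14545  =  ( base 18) 75B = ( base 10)2369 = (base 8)4501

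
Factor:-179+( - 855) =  - 1034= -2^1*11^1*47^1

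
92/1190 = 46/595 = 0.08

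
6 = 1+5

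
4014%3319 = 695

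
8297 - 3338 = 4959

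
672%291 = 90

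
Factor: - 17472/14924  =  - 48/41 = -2^4*3^1*41^( - 1)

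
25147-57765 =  - 32618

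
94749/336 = 31583/112   =  281.99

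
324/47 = 6 + 42/47 = 6.89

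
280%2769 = 280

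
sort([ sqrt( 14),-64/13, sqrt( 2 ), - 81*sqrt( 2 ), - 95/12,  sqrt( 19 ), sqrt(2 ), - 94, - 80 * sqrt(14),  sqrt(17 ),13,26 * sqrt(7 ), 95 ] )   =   [ -80*sqrt( 14 ), - 81*sqrt( 2), - 94, - 95/12, - 64/13, sqrt( 2),  sqrt( 2),sqrt( 14), sqrt(17 ),sqrt( 19 ),13,26*sqrt( 7),  95 ] 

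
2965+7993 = 10958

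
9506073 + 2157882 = 11663955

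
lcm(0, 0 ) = 0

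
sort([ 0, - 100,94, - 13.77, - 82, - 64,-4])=[ - 100,  -  82,-64, - 13.77, - 4,0, 94]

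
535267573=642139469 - 106871896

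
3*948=2844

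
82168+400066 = 482234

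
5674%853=556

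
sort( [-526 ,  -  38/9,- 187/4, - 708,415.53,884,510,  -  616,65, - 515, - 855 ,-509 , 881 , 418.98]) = [-855,-708, - 616, - 526, - 515, - 509,-187/4, - 38/9,65 , 415.53, 418.98,510, 881, 884 ]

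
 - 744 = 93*(-8 )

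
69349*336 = 23301264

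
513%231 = 51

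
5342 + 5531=10873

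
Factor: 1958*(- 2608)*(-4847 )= 24751031008 = 2^5 * 11^1*37^1*89^1*131^1*163^1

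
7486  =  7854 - 368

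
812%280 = 252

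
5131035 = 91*56385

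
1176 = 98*12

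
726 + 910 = 1636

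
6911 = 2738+4173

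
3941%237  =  149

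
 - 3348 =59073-62421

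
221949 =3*73983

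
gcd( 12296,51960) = 8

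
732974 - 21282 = 711692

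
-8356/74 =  - 4178/37 = - 112.92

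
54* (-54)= - 2916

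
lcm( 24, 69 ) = 552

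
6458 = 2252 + 4206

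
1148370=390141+758229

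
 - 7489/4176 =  - 2 + 863/4176 = - 1.79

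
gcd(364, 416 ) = 52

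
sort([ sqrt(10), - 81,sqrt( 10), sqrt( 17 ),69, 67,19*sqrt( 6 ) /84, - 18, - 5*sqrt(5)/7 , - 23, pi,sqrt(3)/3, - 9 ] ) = [-81, - 23, - 18, - 9  ,  -  5*sqrt( 5) /7, 19*sqrt( 6 )/84,sqrt( 3 )/3,pi, sqrt(10), sqrt ( 10),sqrt (17 ),67 , 69 ]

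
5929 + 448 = 6377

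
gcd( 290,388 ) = 2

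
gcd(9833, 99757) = 1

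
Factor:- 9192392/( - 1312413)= 2^3*3^(-1 )*11^1*104459^1*437471^(-1)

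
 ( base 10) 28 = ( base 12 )24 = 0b11100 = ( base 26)12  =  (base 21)17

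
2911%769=604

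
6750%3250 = 250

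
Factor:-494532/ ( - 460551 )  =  2^2*3^2*7^( - 2) * 13^( - 1)*19^1 = 684/637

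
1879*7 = 13153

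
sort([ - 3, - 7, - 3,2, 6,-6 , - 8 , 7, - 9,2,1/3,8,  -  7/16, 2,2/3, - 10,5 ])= [ - 10, - 9, - 8,-7, - 6, - 3,-3, - 7/16, 1/3, 2/3,2,2,2,5,6 , 7,8 ]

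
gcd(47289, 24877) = 1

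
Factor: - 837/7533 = - 3^(  -  2 )  =  - 1/9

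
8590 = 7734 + 856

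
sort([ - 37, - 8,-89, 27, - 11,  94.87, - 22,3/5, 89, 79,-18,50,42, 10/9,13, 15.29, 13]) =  [ - 89 , -37,  -  22, - 18, - 11, - 8,  3/5,10/9, 13,13, 15.29, 27,42, 50, 79,  89, 94.87 ] 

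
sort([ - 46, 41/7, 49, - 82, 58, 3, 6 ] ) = [-82, -46, 3, 41/7, 6, 49, 58] 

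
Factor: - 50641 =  - 89^1 * 569^1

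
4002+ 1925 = 5927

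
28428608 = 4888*5816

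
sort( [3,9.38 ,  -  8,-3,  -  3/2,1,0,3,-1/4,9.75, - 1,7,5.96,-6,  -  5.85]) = [ - 8, - 6,- 5.85 , - 3,  -  3/2 ,-1, - 1/4,0, 1,3, 3,5.96,7,  9.38,  9.75] 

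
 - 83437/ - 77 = 83437/77=1083.60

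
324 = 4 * 81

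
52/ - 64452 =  - 13/16113= - 0.00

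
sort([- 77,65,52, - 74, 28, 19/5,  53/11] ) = [-77,  -  74,19/5,53/11, 28, 52 , 65 ]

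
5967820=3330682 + 2637138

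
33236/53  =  627+5/53 = 627.09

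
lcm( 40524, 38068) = 1256244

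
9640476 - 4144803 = 5495673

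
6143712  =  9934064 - 3790352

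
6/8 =3/4 = 0.75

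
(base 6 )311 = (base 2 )1110011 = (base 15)7a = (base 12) 97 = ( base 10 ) 115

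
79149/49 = 1615 + 2/7  =  1615.29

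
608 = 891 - 283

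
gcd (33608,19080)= 8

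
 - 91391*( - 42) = 3838422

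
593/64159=593/64159 = 0.01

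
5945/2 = 2972  +  1/2 = 2972.50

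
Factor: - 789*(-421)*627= 3^2* 11^1*19^1 * 263^1*421^1 = 208269963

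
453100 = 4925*92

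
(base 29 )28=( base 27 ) 2C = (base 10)66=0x42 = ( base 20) 36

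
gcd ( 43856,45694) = 2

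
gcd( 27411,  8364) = 3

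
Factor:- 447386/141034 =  - 479/151 = - 151^( - 1)*479^1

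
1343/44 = 30 +23/44 =30.52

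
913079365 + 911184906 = 1824264271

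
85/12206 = 5/718 =0.01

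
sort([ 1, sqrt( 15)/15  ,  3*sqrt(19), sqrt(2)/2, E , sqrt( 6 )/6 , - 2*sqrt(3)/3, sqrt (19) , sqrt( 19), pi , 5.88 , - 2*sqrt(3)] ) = [ - 2 * sqrt(3),-2 *sqrt(3)/3, sqrt( 15)/15,  sqrt( 6)/6 , sqrt( 2)/2, 1,E, pi,sqrt( 19),  sqrt( 19),5.88, 3*sqrt(19 )]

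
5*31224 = 156120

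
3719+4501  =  8220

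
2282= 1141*2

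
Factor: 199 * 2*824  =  327952= 2^4 *103^1 * 199^1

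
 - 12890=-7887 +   -  5003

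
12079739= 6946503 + 5133236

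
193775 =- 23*(  -  8425 ) 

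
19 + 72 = 91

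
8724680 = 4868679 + 3856001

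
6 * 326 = 1956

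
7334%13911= 7334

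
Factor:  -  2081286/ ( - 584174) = 3^2*19^( - 1 )*43^1*2689^1 * 15373^( - 1 ) =1040643/292087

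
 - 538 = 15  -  553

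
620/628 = 155/157 = 0.99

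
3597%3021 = 576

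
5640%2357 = 926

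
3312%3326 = 3312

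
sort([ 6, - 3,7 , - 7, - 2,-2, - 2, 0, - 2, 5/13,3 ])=[ - 7,  -  3, - 2, - 2,-2, - 2,0,5/13, 3,6, 7 ]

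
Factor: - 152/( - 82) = 76/41=2^2*19^1*41^( - 1)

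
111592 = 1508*74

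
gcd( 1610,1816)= 2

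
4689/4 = 4689/4 =1172.25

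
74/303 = 74/303 = 0.24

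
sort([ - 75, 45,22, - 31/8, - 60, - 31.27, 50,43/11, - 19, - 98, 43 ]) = [-98, - 75, - 60, - 31.27, - 19, - 31/8, 43/11, 22,43, 45 , 50] 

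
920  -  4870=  - 3950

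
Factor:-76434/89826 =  - 12739/14971=-11^(- 1) * 1361^( - 1 )*12739^1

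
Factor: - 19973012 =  - 2^2*257^1*19429^1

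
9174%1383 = 876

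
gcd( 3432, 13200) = 264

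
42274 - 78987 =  - 36713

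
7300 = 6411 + 889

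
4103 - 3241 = 862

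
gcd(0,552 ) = 552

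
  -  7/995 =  - 7/995 = - 0.01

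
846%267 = 45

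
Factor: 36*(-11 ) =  - 2^2*3^2*11^1 = -396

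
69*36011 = 2484759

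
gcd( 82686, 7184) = 2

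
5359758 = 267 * 20074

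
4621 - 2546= 2075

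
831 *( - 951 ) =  - 790281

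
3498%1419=660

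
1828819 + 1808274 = 3637093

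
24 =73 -49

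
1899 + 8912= 10811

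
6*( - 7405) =-44430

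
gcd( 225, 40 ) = 5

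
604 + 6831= 7435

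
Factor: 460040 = 2^3* 5^1*7^1*31^1*53^1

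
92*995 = 91540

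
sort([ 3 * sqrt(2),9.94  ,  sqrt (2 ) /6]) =[sqrt(2 )/6, 3 *sqrt(2), 9.94]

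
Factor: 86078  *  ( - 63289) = -2^1*19^1*193^1*223^1*3331^1 = -5447790542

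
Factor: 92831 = 92831^1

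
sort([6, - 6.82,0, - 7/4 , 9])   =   [  -  6.82, - 7/4,0, 6,9]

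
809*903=730527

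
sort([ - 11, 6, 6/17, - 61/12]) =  [ - 11, - 61/12 , 6/17, 6]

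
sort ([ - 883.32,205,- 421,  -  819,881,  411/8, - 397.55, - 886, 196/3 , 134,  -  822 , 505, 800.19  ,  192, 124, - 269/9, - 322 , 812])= [ - 886, - 883.32, - 822, - 819, - 421, - 397.55, - 322, - 269/9,  411/8,196/3 , 124, 134,  192,205 , 505, 800.19, 812,881]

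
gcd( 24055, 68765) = 85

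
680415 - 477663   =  202752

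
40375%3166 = 2383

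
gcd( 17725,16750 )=25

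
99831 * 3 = 299493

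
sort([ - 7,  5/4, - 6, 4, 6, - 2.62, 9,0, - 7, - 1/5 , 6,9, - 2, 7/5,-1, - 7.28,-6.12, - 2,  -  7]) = [ - 7.28, -7, - 7, - 7, - 6.12, - 6, - 2.62,-2, - 2,-1, - 1/5, 0, 5/4,  7/5,4, 6, 6, 9, 9]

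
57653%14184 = 917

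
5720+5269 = 10989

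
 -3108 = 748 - 3856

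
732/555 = 244/185 = 1.32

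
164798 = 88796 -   -  76002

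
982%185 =57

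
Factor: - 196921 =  - 191^1 * 1031^1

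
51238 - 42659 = 8579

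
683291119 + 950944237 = 1634235356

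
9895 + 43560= 53455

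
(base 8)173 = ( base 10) 123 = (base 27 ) 4f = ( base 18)6F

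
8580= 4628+3952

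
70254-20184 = 50070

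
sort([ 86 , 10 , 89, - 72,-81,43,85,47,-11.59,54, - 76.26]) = [-81,-76.26, - 72, - 11.59,10,43,47, 54,85 , 86, 89]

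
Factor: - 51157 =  - 51157^1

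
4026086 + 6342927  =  10369013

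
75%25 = 0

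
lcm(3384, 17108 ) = 307944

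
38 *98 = 3724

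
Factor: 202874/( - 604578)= - 301/897 = - 3^(-1)*7^1*13^( - 1) *23^( - 1) * 43^1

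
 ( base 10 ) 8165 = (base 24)e45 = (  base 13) 3941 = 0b1111111100101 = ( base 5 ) 230130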